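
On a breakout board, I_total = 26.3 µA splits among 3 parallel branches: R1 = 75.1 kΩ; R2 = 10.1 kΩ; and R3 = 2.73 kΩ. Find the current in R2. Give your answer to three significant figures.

I ≈ 5.44 µA

Total conductance ΣG = 1/75.1 + 1/10.1 + 1/2.73 = 0.4786 (units of 1/kΩ).
Current divider: I(R2) = I_total · G_k/ΣG = 26.3 × (0.09901/0.4786) = 26.3 × 0.2069 = 5.440 µA.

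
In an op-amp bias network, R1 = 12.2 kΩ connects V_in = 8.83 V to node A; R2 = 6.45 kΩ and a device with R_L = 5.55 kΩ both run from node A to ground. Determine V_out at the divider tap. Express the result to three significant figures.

R2 ‖ R_L = (6.45 × 5.55)/(6.45 + 5.55) = 2.983 kΩ.
Now apply the divider: V_out = 8.83 × 0.1965 = 1.735 V.

V_out ≈ 1.73 V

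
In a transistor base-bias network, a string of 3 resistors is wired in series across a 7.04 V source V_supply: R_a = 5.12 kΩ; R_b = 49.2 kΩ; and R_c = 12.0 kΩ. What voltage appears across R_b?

V ≈ 5.22 V

Total series resistance ΣR = 5.12 + 49.2 + 12.0 = 66.32 kΩ.
V = V_supply · R/ΣR = 7.04 × 0.7419 = 5.223 V.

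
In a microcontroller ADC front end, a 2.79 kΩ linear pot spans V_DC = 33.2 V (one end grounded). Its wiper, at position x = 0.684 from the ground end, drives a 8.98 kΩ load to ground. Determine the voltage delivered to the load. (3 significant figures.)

V_out ≈ 21.3 V

Split the track: R_lower = x·R_p = 1.908 kΩ, R_upper = (1−x)·R_p = 0.8816 kΩ.
Lower segment in parallel with the load: 1.908 ‖ 8.98 = 1.574 kΩ.
V_out = 33.2 × 1.574/(0.8816 + 1.574) = 21.28 V.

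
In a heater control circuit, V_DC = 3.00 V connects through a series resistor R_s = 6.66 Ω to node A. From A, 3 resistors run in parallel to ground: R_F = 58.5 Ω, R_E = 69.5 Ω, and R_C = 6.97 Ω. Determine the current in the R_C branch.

I ≈ 0.199 A

Combine the parallel branches: R_p = (1/58.5 + 1/69.5 + 1/6.97)⁻¹ = 5.716 Ω.
V_A = 3.00 × 5.716/12.38 = 1.386 V.
I(R_C) = V_A / R_C = 1.386/6.97 = 0.1988 A.
(Equivalently: I_total = 0.2424 A, then current-divider fraction G_k/ΣG = 0.8201.)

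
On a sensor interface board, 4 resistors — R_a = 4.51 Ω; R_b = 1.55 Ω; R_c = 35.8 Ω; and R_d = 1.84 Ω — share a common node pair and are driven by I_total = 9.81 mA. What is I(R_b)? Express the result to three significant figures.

ΣG = 1/4.51 + 1/1.55 + 1/35.8 + 1/1.84 = 1.438.
Current divider: I(R_b) = I_total · G_k/ΣG = 9.81 × (0.6452/1.438) = 9.81 × 0.4486 = 4.400 mA.

I ≈ 4.40 mA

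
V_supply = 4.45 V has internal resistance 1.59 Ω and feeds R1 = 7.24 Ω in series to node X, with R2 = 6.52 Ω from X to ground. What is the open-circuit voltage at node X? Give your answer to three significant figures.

R1' = 1.59 + 7.24 = 8.830 Ω (source resistance + R1).
V_th is the unloaded tap voltage: V_supply · R2/(R1'+R2) = 4.45 × 0.4248 = 1.890 V.

V_th ≈ 1.89 V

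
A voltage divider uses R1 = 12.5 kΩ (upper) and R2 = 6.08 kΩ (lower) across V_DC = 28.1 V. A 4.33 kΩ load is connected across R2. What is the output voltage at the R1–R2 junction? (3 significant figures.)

The load sits in parallel with R2, giving an effective lower resistance R2' = R2·R_L/(R2+R_L) = 2.529 kΩ.
Now apply the divider: V_out = 28.1 × 0.1683 = 4.728 V.

V_out ≈ 4.73 V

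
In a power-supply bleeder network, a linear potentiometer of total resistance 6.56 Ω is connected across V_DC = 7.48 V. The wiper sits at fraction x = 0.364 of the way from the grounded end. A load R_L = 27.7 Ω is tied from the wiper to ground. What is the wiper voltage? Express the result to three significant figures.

V_out ≈ 2.58 V

Lower segment x·R_p = 2.388 Ω; upper segment (1−x)·R_p = 4.172 Ω.
R_L loads the lower segment: effective lower R = 2.198 Ω.
Then V_out = V_DC · 2.198/(4.172 + 2.198) = 2.581 V.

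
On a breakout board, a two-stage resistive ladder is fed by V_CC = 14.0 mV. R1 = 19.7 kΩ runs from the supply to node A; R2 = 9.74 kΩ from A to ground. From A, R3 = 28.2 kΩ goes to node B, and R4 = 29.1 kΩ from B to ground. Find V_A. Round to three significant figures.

The second stage (R3 + R4 = 57.30 kΩ) loads node A in parallel with R2.
R2 ‖ (R3+R4) = 8.325 kΩ.
First divider: V_A = V_CC · 8.325/(19.7 + 8.325) = 4.159 mV.

V_A ≈ 4.16 mV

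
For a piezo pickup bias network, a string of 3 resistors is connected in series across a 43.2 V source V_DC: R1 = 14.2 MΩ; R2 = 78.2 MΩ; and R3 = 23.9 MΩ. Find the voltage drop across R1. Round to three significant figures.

Series total: ΣR = 14.2 + 78.2 + 23.9 = 116.3 MΩ.
V = V_DC · R/ΣR = 43.2 × 0.1221 = 5.275 V.

V ≈ 5.27 V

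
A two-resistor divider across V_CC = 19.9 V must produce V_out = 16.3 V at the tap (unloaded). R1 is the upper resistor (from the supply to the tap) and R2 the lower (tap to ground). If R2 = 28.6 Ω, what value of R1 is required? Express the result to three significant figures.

R1 ≈ 6.32 Ω

V_out/V_CC = R2/(R1+R2) = 0.8191.
So R1 = R2 · (V_CC/V_out − 1) = 28.6 × (19.9/16.3 − 1) = 28.6 × 0.2209 = 6.317 Ω.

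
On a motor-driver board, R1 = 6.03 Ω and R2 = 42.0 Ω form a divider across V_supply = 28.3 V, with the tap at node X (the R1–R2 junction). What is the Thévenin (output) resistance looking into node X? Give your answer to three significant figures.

Looking into X with the source shorted: R_th = R1·R2/(R1+R2) = 6.030 × 42.0/48.03 = 5.273 Ω.

R_th ≈ 5.27 Ω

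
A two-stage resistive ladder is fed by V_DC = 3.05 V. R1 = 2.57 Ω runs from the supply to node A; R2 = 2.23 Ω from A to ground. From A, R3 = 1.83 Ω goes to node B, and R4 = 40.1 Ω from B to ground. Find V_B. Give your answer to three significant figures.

Node A sees R2 in parallel with the series input of stage 2, R3 + R4 = 41.93 Ω.
Effective lower resistance at A: R2 ‖ 41.93 = 2.117 Ω.
So V_A = 3.05 × 0.4517 = 1.378 V.
V_B = V_A × 0.9564 = 1.318 V.

V_B ≈ 1.32 V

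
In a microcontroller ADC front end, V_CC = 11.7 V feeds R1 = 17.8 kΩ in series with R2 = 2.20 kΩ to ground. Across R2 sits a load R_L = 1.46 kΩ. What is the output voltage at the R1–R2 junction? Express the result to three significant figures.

The load sits in parallel with R2, giving an effective lower resistance R2' = R2·R_L/(R2+R_L) = 0.8776 kΩ.
Voltage divider with the loaded lower leg: V_out = 11.7 × 0.8776/(17.8 + 0.8776) = 11.7 × 0.04699 = 0.5497 V.

V_out ≈ 0.550 V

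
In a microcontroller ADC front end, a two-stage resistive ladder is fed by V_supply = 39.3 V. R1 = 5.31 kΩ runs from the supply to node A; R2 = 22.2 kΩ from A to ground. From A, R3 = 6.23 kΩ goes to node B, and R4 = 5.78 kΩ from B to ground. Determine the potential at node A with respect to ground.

The second stage (R3 + R4 = 12.01 kΩ) loads node A in parallel with R2.
R2 ‖ (R3+R4) = 7.794 kΩ.
V_A = 39.3 × 7.794/(5.31 + 7.794) = 23.37 V.

V_A ≈ 23.4 V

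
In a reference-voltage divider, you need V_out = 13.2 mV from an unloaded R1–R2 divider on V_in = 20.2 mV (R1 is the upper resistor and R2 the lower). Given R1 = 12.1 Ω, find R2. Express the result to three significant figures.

R2 ≈ 22.8 Ω

V_out/V_in = R2/(R1+R2) = 0.6535.
So R2 = R1 · V_out/(V_in − V_out) = 12.1 × 13.2/(20.2 − 13.2) = 12.1 × 1.886 = 22.82 Ω.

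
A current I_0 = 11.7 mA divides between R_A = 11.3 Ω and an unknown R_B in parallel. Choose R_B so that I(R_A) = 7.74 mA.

R_B ≈ 22.1 Ω

In a two-way split, I_A/I_0 = R_B/(R_A + R_B).
7.74/11.7 = R_B/(R_A + R_B) → R_B = R_A · (0.6615)/(1 − 0.6615) = 11.3 × 1.955 = 22.09 Ω.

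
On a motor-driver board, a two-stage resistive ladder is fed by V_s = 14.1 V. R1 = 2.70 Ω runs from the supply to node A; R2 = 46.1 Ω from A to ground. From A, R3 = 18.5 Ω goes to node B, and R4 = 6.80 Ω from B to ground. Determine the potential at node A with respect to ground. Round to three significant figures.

Node A sees R2 in parallel with the series input of stage 2, R3 + R4 = 25.30 Ω.
R2 ‖ (R3+R4) = 16.34 Ω.
First divider: V_A = V_s · 16.34/(2.70 + 16.34) = 12.10 V.

V_A ≈ 12.1 V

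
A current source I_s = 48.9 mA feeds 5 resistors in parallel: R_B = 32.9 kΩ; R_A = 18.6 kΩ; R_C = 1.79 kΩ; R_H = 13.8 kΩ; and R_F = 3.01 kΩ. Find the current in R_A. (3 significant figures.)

I ≈ 2.51 mA

ΣG = 1/32.9 + 1/18.6 + 1/1.79 + 1/13.8 + 1/3.01 = 1.048.
R_A takes the fraction G_k/ΣG = 0.05376/1.048 = 0.05133, so I = 48.9 × 0.05133 = 2.510 mA.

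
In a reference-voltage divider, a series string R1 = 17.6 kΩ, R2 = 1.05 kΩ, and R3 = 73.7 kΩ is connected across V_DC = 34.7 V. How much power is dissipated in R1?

P ≈ 2.48 mW

ΣR = 92.35 kΩ → I = 34.7/92.35 = 0.3757 mA.
P = I²R = 0.1412 × 17.6 = 2.485 mW.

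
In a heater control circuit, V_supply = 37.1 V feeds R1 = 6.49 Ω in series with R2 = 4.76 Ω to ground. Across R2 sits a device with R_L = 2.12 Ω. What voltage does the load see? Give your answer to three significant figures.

R2 ‖ R_L = (4.76 × 2.12)/(4.76 + 2.12) = 1.467 Ω.
Now apply the divider: V_out = 37.1 × 0.1843 = 6.839 V.

V_out ≈ 6.84 V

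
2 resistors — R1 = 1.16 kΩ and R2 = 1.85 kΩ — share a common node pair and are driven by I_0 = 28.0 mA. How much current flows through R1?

For two parallel branches, I_k = I_0 · (other R)/(sum of R).
I(R1) = 28.0 × 1.85/(1.16 + 1.85) = 28.0 × 0.6146 = 17.21 mA.

I ≈ 17.2 mA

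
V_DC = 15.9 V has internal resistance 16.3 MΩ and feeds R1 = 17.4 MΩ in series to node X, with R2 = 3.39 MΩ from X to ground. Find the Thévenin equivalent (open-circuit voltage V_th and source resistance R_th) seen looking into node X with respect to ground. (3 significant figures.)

V_th ≈ 1.45 V, R_th ≈ 3.08 MΩ

R1' = 16.3 + 17.4 = 33.70 MΩ (source resistance + R1).
Open-circuit (no load on X): V_th = V_DC · R2/(R1' + R2) = 15.9 × 3.39/(33.70 + 3.39) = 1.453 V.
With V_DC suppressed (replaced by a short), R_th = R1' ‖ R2 = (33.70 × 3.39)/(33.70 + 3.39) = 3.080 MΩ.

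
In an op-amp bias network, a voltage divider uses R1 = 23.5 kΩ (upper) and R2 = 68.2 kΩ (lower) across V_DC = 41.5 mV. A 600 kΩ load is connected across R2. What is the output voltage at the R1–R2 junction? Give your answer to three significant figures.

V_out ≈ 30.0 mV

First combine the lower leg with the load: R2 ‖ R_L = 61.24 kΩ.
Then V_out = V_DC · R2'/(R1 + R2') = 41.5 × 61.24/84.74 = 29.99 mV.
(Unloaded it would be 30.9 mV; the load pulls it down.)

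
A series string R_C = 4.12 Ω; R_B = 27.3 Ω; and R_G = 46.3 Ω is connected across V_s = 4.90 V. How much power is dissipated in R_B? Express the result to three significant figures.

Series current I = V_s/ΣR = 4.90/77.72 = 0.06305 A.
V(R_B) = I·R = 1.721 V; P = V·I = 1.721 × 0.06305 = 0.1085 W.

P ≈ 0.109 W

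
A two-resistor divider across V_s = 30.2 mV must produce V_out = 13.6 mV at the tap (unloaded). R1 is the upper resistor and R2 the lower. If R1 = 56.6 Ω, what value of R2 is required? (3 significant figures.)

R2 ≈ 46.4 Ω

Required fraction k = V_out/V_s = 0.4503.
Rearranging, R2 = R1·k/(1−k) = 56.6 × 0.8193 = 46.37 Ω.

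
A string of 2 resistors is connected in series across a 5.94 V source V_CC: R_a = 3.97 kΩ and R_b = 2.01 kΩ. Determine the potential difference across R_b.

V ≈ 2.00 V

Total series resistance ΣR = 3.97 + 2.01 = 5.980 kΩ.
Voltage divider: V = V_CC · (2.010 / 5.980) = 5.94 × 0.3361 = 1.997 V.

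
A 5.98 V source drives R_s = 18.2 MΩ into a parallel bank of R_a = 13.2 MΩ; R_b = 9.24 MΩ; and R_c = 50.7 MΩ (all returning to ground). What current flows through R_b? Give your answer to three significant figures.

Equivalent of the parallel group: R_p = 4.909 MΩ.
Node voltage V_A = V_supply · R_p/(R_s + R_p) = 5.98 × 0.2124 = 1.270 V.
Branch current I = V_A/R_b = 1.270/9.24 = 0.1375 µA.

I ≈ 0.137 µA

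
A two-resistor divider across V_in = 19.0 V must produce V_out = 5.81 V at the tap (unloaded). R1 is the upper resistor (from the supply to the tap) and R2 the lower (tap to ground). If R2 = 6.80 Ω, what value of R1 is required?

Required fraction k = V_out/V_in = 0.3058.
R1 = R2·(1/k − 1) = 6.80 × 2.270 = 15.44 Ω.

R1 ≈ 15.4 Ω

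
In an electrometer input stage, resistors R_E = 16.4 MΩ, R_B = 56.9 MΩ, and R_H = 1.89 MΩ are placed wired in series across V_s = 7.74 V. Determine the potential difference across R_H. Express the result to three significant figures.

V ≈ 0.195 V

Total series resistance ΣR = 16.4 + 56.9 + 1.89 = 75.19 MΩ.
By the voltage-divider rule, V = 7.74 × 1.890/75.19 = 0.1946 V.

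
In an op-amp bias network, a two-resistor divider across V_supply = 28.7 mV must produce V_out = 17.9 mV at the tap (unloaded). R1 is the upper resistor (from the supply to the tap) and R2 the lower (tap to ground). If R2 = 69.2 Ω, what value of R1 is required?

V_out/V_supply = R2/(R1+R2) = 0.6237.
Rearranging, R1 = R2·(1−k)/k = 69.2 × 0.6034 = 41.75 Ω.

R1 ≈ 41.8 Ω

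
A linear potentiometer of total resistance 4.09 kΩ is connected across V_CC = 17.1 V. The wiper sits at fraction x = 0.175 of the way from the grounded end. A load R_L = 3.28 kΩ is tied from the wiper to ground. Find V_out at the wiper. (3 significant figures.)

Lower segment x·R_p = 0.7157 kΩ; upper segment (1−x)·R_p = 3.374 kΩ.
Lower segment in parallel with the load: 0.7157 ‖ 3.28 = 0.5875 kΩ.
Then V_out = V_CC · 0.5875/(3.374 + 0.5875) = 2.536 V.

V_out ≈ 2.54 V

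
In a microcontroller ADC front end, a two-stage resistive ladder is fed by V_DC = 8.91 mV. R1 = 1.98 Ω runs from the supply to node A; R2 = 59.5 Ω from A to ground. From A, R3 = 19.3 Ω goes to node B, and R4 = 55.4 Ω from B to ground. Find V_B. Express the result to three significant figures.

V_B ≈ 6.24 mV

The second stage (R3 + R4 = 74.70 Ω) loads node A in parallel with R2.
R2 ‖ (R3+R4) = 33.12 Ω.
So V_A = 8.91 × 0.9436 = 8.407 mV.
Stage 2 is unloaded, so V_B = V_A · R4/(R3+R4) = 8.407 × 55.4/74.70 = 6.235 mV.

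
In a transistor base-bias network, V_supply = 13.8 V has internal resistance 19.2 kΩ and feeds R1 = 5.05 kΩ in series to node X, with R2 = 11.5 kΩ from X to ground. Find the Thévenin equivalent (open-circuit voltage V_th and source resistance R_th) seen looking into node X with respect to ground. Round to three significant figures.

V_th ≈ 4.44 V, R_th ≈ 7.80 kΩ

R1' = 19.2 + 5.05 = 24.25 kΩ (source resistance + R1).
With X open, the divider is unloaded: V_th = 13.8 × 11.5/35.75 = 4.439 V.
Zeroing V_supply shorts the top of R1' to ground, so R_th = R1' ‖ R2 = 7.801 kΩ.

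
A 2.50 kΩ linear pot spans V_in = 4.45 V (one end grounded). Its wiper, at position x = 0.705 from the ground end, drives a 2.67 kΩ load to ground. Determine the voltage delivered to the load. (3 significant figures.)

Lower segment x·R_p = 1.762 kΩ; upper segment (1−x)·R_p = 0.7375 kΩ.
(x·R_p) ‖ R_L = 1.062 kΩ.
Loaded-divider output: V_out = 4.45 × 0.5901 = 2.626 V.
(Unloaded: V_out = x·V_in = 3.14 V.)

V_out ≈ 2.63 V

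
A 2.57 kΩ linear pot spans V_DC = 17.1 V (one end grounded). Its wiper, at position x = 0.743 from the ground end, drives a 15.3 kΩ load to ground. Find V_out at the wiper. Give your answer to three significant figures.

V_out ≈ 12.3 V

Split the track: R_lower = x·R_p = 1.910 kΩ, R_upper = (1−x)·R_p = 0.6605 kΩ.
(x·R_p) ‖ R_L = 1.698 kΩ.
V_out = 17.1 × 1.698/(0.6605 + 1.698) = 12.31 V.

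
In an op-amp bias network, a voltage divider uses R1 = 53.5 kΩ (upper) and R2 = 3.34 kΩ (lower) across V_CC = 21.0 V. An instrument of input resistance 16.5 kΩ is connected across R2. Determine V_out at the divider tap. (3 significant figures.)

V_out ≈ 1.04 V

R2 ‖ R_L = (3.34 × 16.5)/(3.34 + 16.5) = 2.778 kΩ.
Then V_out = V_CC · R2'/(R1 + R2') = 21.0 × 2.778/56.28 = 1.037 V.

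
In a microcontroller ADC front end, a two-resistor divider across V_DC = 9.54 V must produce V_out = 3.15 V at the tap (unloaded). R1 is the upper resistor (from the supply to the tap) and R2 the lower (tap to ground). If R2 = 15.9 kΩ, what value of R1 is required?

R1 ≈ 32.3 kΩ

The divider ratio is R2/(R1+R2) = 3.15/9.54 = 0.3302.
R1 = R2·(1/k − 1) = 15.9 × 2.029 = 32.25 kΩ.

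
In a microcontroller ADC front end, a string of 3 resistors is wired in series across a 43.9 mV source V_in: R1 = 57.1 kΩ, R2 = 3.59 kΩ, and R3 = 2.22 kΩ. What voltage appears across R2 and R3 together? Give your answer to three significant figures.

V ≈ 4.05 mV

ΣR = 57.1 + 3.59 + 2.22 = 62.91 kΩ.
R_{R2..R3} = 3.59 + 2.22 = 5.810 kΩ.
Voltage divider: V = V_in · (5.810 / 62.91) = 43.9 × 0.09235 = 4.054 mV.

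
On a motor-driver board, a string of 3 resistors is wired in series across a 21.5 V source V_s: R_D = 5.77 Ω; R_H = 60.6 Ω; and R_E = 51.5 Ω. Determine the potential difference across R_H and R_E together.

V ≈ 20.4 V

ΣR = 5.77 + 60.6 + 51.5 = 117.9 Ω.
R_{R_H..R_E} = 60.6 + 51.5 = 112.1 Ω.
By the voltage-divider rule, V = 21.5 × 112.1/117.9 = 20.45 V.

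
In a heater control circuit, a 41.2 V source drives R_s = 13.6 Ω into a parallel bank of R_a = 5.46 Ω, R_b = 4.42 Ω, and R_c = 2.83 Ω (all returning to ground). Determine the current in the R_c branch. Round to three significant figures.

I ≈ 1.28 A

Combine the parallel branches: R_p = (1/5.46 + 1/4.42 + 1/2.83)⁻¹ = 1.311 Ω.
V_A by voltage divider: V_A = 41.2 × 1.311/(13.6 + 1.311) = 3.622 V.
I(R_c) = V_A / R_c = 3.622/2.83 = 1.280 A.
(Check via current divider: I_total = 2.763 A; share G_k/ΣG = 0.4633 → same result.)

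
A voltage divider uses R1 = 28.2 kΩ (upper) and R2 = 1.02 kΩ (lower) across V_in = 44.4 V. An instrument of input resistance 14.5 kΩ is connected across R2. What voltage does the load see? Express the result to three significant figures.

V_out ≈ 1.45 V

First combine the lower leg with the load: R2 ‖ R_L = 0.9530 kΩ.
Voltage divider with the loaded lower leg: V_out = 44.4 × 0.9530/(28.2 + 0.9530) = 44.4 × 0.03269 = 1.451 V.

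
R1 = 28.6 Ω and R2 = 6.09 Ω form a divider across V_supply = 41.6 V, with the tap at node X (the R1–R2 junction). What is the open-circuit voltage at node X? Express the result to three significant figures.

V_th ≈ 7.30 V

V_th is the unloaded tap voltage: V_supply · R2/(R1+R2) = 41.6 × 0.1756 = 7.303 V.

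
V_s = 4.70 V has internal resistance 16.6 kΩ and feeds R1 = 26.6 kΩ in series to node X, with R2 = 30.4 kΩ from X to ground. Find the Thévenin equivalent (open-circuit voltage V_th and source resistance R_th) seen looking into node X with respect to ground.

R1' = 16.6 + 26.6 = 43.20 kΩ (source resistance + R1).
Open-circuit (no load on X): V_th = V_s · R2/(R1' + R2) = 4.70 × 30.4/(43.20 + 30.4) = 1.941 V.
With V_s suppressed (replaced by a short), R_th = R1' ‖ R2 = (43.20 × 30.4)/(43.20 + 30.4) = 17.84 kΩ.

V_th ≈ 1.94 V, R_th ≈ 17.8 kΩ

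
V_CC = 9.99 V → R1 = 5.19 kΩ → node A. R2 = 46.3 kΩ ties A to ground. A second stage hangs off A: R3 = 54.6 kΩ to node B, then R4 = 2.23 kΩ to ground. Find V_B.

Looking into the second stage from A: R3 + R4 = 56.83 kΩ appears in parallel with R2.
R2 ‖ (R3+R4) = 25.51 kΩ.
First divider: V_A = V_CC · 25.51/(5.19 + 25.51) = 8.301 V.
V_B = V_A × 0.03924 = 0.3257 V.

V_B ≈ 0.326 V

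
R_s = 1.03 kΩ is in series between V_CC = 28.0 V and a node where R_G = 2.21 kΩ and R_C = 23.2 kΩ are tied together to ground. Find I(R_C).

Parallel bank: R_p = 1/(1/2.21 + 1/23.2) = 2.018 kΩ.
V_A by voltage divider: V_A = 28.0 × 2.018/(1.03 + 2.018) = 18.54 V.
I(R_C) = V_A / R_C = 18.54/23.2 = 0.7990 mA.

I ≈ 0.799 mA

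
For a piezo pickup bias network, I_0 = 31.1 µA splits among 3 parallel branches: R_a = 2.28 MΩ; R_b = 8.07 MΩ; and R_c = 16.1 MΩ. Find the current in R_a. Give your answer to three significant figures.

ΣG = 1/2.28 + 1/8.07 + 1/16.1 = 0.6246.
R_a takes the fraction G_k/ΣG = 0.4386/0.6246 = 0.7022, so I = 31.1 × 0.7022 = 21.84 µA.

I ≈ 21.8 µA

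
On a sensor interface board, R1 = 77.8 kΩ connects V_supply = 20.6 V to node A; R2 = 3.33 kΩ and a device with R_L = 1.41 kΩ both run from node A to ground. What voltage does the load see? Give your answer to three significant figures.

First combine the lower leg with the load: R2 ‖ R_L = 0.9906 kΩ.
Voltage divider with the loaded lower leg: V_out = 20.6 × 0.9906/(77.8 + 0.9906) = 20.6 × 0.01257 = 0.2590 V.

V_out ≈ 0.259 V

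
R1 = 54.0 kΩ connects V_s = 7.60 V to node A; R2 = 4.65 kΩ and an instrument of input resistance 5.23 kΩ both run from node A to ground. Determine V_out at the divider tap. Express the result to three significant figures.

V_out ≈ 0.331 V

First combine the lower leg with the load: R2 ‖ R_L = 2.461 kΩ.
Voltage divider with the loaded lower leg: V_out = 7.60 × 2.461/(54.0 + 2.461) = 7.60 × 0.04360 = 0.3313 V.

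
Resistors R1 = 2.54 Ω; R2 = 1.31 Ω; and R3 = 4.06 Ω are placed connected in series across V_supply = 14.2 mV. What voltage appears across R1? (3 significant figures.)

V ≈ 4.56 mV

Total series resistance ΣR = 2.54 + 1.31 + 4.06 = 7.910 Ω.
By the voltage-divider rule, V = 14.2 × 2.540/7.910 = 4.560 mV.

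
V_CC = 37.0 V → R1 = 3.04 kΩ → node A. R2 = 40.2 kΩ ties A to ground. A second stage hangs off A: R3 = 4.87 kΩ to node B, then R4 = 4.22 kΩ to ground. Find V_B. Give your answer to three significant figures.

Looking into the second stage from A: R3 + R4 = 9.090 kΩ appears in parallel with R2.
R2 ‖ (R3+R4) = 7.414 kΩ.
So V_A = 37.0 × 0.7092 = 26.24 V.
Then the unloaded second divider: V_B = V_A × R4/(R3+R4) = 26.24 × 0.4642 = 12.18 V.

V_B ≈ 12.2 V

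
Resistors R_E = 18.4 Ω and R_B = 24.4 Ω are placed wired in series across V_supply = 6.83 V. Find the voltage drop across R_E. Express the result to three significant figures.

V ≈ 2.94 V

Series total: ΣR = 18.4 + 24.4 = 42.80 Ω.
Voltage divider: V = V_supply · (18.40 / 42.80) = 6.83 × 0.4299 = 2.936 V.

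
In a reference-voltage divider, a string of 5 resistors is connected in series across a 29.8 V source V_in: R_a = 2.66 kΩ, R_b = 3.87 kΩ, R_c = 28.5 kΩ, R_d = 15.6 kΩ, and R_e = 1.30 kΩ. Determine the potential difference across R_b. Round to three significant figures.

V ≈ 2.22 V

ΣR = 2.66 + 3.87 + 28.5 + 15.6 + 1.30 = 51.93 kΩ.
V = V_in · R/ΣR = 29.8 × 0.07452 = 2.221 V.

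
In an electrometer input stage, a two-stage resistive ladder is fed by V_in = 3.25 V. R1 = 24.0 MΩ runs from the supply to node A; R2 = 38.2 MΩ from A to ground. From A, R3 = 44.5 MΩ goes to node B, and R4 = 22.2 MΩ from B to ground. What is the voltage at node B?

Node A sees R2 in parallel with the series input of stage 2, R3 + R4 = 66.70 MΩ.
R2 ‖ (R3+R4) = 24.29 MΩ.
First divider: V_A = V_in · 24.29/(24.0 + 24.29) = 1.635 V.
Then the unloaded second divider: V_B = V_A × R4/(R3+R4) = 1.635 × 0.3328 = 0.5441 V.

V_B ≈ 0.544 V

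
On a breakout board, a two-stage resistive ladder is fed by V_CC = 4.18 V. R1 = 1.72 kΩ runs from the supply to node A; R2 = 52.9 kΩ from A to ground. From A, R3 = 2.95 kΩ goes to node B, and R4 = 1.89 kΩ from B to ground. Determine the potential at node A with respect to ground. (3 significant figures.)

Looking into the second stage from A: R3 + R4 = 4.840 kΩ appears in parallel with R2.
R2 ‖ (R3+R4) = 4.434 kΩ.
V_A = 4.18 × 4.434/(1.72 + 4.434) = 3.012 V.

V_A ≈ 3.01 V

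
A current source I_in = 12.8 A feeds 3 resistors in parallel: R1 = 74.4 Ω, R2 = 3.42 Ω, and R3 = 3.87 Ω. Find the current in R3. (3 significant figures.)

I ≈ 5.86 A

ΣG = 1/74.4 + 1/3.42 + 1/3.87 = 0.5642.
Current divider: I(R3) = I_in · G_k/ΣG = 12.8 × (0.2584/0.5642) = 12.8 × 0.4580 = 5.862 A.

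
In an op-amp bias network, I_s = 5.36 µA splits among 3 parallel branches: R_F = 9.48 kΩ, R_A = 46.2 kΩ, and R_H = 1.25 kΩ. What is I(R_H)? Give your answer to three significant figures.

I ≈ 4.63 µA

ΣG = 1/9.48 + 1/46.2 + 1/1.25 = 0.9271.
Current divider: I(R_H) = I_s · G_k/ΣG = 5.36 × (0.8000/0.9271) = 5.36 × 0.8629 = 4.625 µA.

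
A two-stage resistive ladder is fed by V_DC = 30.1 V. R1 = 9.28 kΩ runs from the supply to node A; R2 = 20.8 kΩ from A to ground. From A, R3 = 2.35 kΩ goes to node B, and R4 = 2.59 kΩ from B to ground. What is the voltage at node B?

V_B ≈ 4.75 V

Looking into the second stage from A: R3 + R4 = 4.940 kΩ appears in parallel with R2.
R2 ‖ (R3+R4) = 3.992 kΩ.
First divider: V_A = V_DC · 3.992/(9.28 + 3.992) = 9.053 V.
V_B = V_A × 0.5243 = 4.747 V.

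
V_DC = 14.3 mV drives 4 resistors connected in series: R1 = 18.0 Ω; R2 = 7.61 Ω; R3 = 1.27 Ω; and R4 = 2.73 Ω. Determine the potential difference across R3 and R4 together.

Series total: ΣR = 18.0 + 7.61 + 1.27 + 2.73 = 29.61 Ω.
R_{R3..R4} = 1.27 + 2.73 = 4.000 Ω.
Voltage divider: V = V_DC · (4.000 / 29.61) = 14.3 × 0.1351 = 1.932 mV.

V ≈ 1.93 mV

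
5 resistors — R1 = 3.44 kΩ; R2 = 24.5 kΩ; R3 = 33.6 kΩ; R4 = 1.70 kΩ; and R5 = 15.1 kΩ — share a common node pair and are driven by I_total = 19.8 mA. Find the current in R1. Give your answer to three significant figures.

I ≈ 5.67 mA

Total conductance ΣG = 1/3.44 + 1/24.5 + 1/33.6 + 1/1.70 + 1/15.1 = 1.016 (units of 1/kΩ).
By the current-divider rule, I = I_total · G_k/ΣG = 19.8 × 0.2862 = 5.667 mA.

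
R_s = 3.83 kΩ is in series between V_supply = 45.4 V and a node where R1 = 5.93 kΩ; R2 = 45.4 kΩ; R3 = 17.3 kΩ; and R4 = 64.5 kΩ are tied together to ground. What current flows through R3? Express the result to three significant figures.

Parallel bank: R_p = 1/(1/5.93 + 1/45.4 + 1/17.3 + 1/64.5) = 3.788 kΩ.
V_A = 45.4 × 3.788/7.618 = 22.58 V.
Branch current I = V_A/R3 = 22.58/17.3 = 1.305 mA.

I ≈ 1.30 mA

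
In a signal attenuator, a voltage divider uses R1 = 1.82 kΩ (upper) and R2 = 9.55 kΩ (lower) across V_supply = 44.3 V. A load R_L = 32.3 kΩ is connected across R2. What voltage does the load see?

V_out ≈ 35.5 V

R2 ‖ R_L = (9.55 × 32.3)/(9.55 + 32.3) = 7.371 kΩ.
Voltage divider with the loaded lower leg: V_out = 44.3 × 7.371/(1.82 + 7.371) = 44.3 × 0.8020 = 35.53 V.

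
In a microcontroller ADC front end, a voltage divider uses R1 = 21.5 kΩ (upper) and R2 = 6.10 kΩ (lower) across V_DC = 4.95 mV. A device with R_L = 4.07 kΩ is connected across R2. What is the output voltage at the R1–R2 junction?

First combine the lower leg with the load: R2 ‖ R_L = 2.441 kΩ.
Voltage divider with the loaded lower leg: V_out = 4.95 × 2.441/(21.5 + 2.441) = 4.95 × 0.1020 = 0.5047 mV.

V_out ≈ 0.505 mV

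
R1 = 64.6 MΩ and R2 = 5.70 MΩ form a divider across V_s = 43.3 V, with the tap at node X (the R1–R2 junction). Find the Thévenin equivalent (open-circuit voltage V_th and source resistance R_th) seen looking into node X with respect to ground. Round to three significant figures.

V_th ≈ 3.51 V, R_th ≈ 5.24 MΩ

Open-circuit (no load on X): V_th = V_s · R2/(R1 + R2) = 43.3 × 5.70/(64.60 + 5.70) = 3.511 V.
Looking into X with the source shorted: R_th = R1·R2/(R1+R2) = 64.60 × 5.70/70.30 = 5.238 MΩ.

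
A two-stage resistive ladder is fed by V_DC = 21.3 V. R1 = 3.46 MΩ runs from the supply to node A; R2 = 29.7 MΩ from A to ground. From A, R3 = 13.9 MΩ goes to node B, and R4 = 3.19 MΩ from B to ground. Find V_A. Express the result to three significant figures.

V_A ≈ 16.1 V

Looking into the second stage from A: R3 + R4 = 17.09 MΩ appears in parallel with R2.
R2 ‖ (R3+R4) = 10.85 MΩ.
So V_A = 21.3 × 0.7582 = 16.15 V.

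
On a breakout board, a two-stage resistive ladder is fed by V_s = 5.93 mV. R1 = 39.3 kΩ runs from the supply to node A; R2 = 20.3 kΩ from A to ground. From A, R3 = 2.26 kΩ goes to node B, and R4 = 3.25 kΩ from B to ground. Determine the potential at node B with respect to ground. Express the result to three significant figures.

V_B ≈ 0.347 mV

The second stage (R3 + R4 = 5.510 kΩ) loads node A in parallel with R2.
Effective lower resistance at A: R2 ‖ 5.510 = 4.334 kΩ.
V_A = 5.93 × 4.334/(39.3 + 4.334) = 0.5890 mV.
V_B = V_A × 0.5898 = 0.3474 mV.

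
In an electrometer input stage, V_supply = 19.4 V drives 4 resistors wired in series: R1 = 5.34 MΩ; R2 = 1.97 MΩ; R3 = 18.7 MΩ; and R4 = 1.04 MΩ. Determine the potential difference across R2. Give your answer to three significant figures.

V ≈ 1.41 V

ΣR = 5.34 + 1.97 + 18.7 + 1.04 = 27.05 MΩ.
By the voltage-divider rule, V = 19.4 × 1.970/27.05 = 1.413 V.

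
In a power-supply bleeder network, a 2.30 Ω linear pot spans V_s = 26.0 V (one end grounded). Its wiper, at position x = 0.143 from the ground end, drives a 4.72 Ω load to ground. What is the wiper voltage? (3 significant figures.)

V_out ≈ 3.51 V

Lower segment x·R_p = 0.3289 Ω; upper segment (1−x)·R_p = 1.971 Ω.
Lower segment in parallel with the load: 0.3289 ‖ 4.72 = 0.3075 Ω.
Loaded-divider output: V_out = 26.0 × 0.1349 = 3.508 V.
(Unloaded: V_out = x·V_s = 3.72 V.)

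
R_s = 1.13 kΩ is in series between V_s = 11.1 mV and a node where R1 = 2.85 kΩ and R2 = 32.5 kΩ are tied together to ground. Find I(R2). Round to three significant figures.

I ≈ 0.239 µA

Equivalent of the parallel group: R_p = 2.620 kΩ.
V_A = 11.1 × 2.620/3.750 = 7.755 mV.
Branch current I = V_A/R2 = 7.755/32.5 = 0.2386 µA.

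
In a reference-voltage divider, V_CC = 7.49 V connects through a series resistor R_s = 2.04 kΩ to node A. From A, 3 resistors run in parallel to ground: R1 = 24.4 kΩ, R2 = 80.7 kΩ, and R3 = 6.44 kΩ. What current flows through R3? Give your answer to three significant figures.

I ≈ 0.816 mA

Parallel bank: R_p = 1/(1/24.4 + 1/80.7 + 1/6.44) = 4.793 kΩ.
V_A by voltage divider: V_A = 7.49 × 4.793/(2.04 + 4.793) = 5.254 V.
Branch current I = V_A/R3 = 5.254/6.44 = 0.8158 mA.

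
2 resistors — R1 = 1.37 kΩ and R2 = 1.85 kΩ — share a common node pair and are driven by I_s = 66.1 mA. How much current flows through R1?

Two-branch current divider: I_k = I_s · R_other/(R_1 + R_2).
So I = 66.1 × 1.85/3.220 = 37.98 mA.

I ≈ 38.0 mA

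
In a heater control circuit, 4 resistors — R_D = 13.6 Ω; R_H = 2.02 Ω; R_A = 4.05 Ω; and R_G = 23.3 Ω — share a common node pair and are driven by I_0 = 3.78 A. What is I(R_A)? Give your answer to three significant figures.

Total conductance ΣG = 1/13.6 + 1/2.02 + 1/4.05 + 1/23.3 = 0.8584 (units of 1/Ω).
Current divider: I(R_A) = I_0 · G_k/ΣG = 3.78 × (0.2469/0.8584) = 3.78 × 0.2876 = 1.087 A.

I ≈ 1.09 A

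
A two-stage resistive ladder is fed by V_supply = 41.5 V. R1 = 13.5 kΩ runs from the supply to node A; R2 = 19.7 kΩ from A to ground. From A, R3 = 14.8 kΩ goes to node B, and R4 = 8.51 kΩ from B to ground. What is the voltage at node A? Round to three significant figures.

The second stage (R3 + R4 = 23.31 kΩ) loads node A in parallel with R2.
R2 ‖ (R3+R4) = 10.68 kΩ.
So V_A = 41.5 × 0.4416 = 18.33 V.

V_A ≈ 18.3 V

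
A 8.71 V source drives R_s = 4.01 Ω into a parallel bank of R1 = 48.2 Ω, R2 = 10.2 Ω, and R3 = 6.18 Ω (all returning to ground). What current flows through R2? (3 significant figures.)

I ≈ 0.402 A

Equivalent of the parallel group: R_p = 3.564 Ω.
V_A by voltage divider: V_A = 8.71 × 3.564/(4.01 + 3.564) = 4.098 V.
I(R2) = V_A / R2 = 4.098/10.2 = 0.4018 A.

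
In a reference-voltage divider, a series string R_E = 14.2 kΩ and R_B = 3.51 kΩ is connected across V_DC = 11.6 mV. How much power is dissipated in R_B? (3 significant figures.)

P ≈ 1.51 nW

ΣR = 17.71 kΩ → I = 11.6/17.71 = 0.6550 µA.
V(R_B) = I·R = 2.299 mV; P = V·I = 2.299 × 0.6550 = 1.506 nW.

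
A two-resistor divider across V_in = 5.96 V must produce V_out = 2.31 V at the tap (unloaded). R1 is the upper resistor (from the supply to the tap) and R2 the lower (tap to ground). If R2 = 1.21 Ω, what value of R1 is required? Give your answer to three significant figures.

Required fraction k = V_out/V_in = 0.3876.
Rearranging, R1 = R2·(1−k)/k = 1.21 × 1.580 = 1.912 Ω.

R1 ≈ 1.91 Ω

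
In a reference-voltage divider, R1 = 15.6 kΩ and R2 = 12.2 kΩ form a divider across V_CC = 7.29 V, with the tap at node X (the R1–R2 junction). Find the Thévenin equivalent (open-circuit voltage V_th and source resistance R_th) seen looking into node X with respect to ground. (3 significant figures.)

Open-circuit (no load on X): V_th = V_CC · R2/(R1 + R2) = 7.29 × 12.2/(15.60 + 12.2) = 3.199 V.
With V_CC suppressed (replaced by a short), R_th = R1 ‖ R2 = (15.60 × 12.2)/(15.60 + 12.2) = 6.846 kΩ.

V_th ≈ 3.20 V, R_th ≈ 6.85 kΩ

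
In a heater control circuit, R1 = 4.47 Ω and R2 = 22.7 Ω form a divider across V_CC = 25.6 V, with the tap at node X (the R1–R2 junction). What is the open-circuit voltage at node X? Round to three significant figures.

V_th ≈ 21.4 V

Open-circuit (no load on X): V_th = V_CC · R2/(R1 + R2) = 25.6 × 22.7/(4.470 + 22.7) = 21.39 V.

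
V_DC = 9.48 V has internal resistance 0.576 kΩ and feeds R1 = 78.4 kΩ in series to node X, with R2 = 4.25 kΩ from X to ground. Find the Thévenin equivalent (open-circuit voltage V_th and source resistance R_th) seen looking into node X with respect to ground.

V_th ≈ 0.484 V, R_th ≈ 4.03 kΩ

R1' = 0.576 + 78.4 = 78.98 kΩ (source resistance + R1).
With X open, the divider is unloaded: V_th = 9.48 × 4.25/83.23 = 0.4841 V.
Zeroing V_DC shorts the top of R1' to ground, so R_th = R1' ‖ R2 = 4.033 kΩ.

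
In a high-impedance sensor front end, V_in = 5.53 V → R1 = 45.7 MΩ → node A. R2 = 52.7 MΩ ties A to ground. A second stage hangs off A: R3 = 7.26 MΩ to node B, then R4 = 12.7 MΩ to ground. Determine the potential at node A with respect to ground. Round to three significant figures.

V_A ≈ 1.33 V

The second stage (R3 + R4 = 19.96 MΩ) loads node A in parallel with R2.
R2 ‖ (R3+R4) = 14.48 MΩ.
First divider: V_A = V_in · 14.48/(45.7 + 14.48) = 1.330 V.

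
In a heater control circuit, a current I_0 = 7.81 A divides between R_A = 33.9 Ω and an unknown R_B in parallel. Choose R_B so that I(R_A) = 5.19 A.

The fraction through R_A equals R_B/(R_A+R_B).
5.19/7.81 = R_B/(R_A + R_B) → R_B = R_A · (0.6645)/(1 − 0.6645) = 33.9 × 1.981 = 67.15 Ω.

R_B ≈ 67.2 Ω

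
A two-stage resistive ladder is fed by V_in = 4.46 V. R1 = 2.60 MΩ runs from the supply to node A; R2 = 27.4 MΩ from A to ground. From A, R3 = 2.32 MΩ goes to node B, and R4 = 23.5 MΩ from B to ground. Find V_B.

Looking into the second stage from A: R3 + R4 = 25.82 MΩ appears in parallel with R2.
Effective lower resistance at A: R2 ‖ 25.82 = 13.29 MΩ.
V_A = 4.46 × 13.29/(2.60 + 13.29) = 3.730 V.
Stage 2 is unloaded, so V_B = V_A · R4/(R3+R4) = 3.730 × 23.5/25.82 = 3.395 V.

V_B ≈ 3.40 V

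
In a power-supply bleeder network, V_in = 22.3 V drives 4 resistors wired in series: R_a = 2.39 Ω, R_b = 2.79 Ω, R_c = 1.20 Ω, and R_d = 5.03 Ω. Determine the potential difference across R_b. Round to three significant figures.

Total series resistance ΣR = 2.39 + 2.79 + 1.20 + 5.03 = 11.41 Ω.
V = V_in · R/ΣR = 22.3 × 0.2445 = 5.453 V.

V ≈ 5.45 V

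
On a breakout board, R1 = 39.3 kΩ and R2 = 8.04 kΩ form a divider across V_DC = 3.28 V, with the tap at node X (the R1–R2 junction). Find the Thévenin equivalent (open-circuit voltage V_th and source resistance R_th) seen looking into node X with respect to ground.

V_th ≈ 0.557 V, R_th ≈ 6.67 kΩ

With X open, the divider is unloaded: V_th = 3.28 × 8.04/47.34 = 0.5571 V.
Zeroing V_DC shorts the top of R1 to ground, so R_th = R1 ‖ R2 = 6.675 kΩ.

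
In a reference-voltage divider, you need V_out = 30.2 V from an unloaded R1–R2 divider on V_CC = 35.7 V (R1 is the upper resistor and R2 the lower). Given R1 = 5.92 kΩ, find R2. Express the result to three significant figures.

R2 ≈ 32.5 kΩ

The divider ratio is R2/(R1+R2) = 30.2/35.7 = 0.8459.
Rearranging, R2 = R1·k/(1−k) = 5.92 × 5.491 = 32.51 kΩ.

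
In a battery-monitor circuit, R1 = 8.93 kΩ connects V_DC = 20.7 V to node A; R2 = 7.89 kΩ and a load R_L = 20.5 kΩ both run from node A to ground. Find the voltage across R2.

V_out ≈ 8.06 V

R2 ‖ R_L = (7.89 × 20.5)/(7.89 + 20.5) = 5.697 kΩ.
Voltage divider with the loaded lower leg: V_out = 20.7 × 5.697/(8.93 + 5.697) = 20.7 × 0.3895 = 8.063 V.
(Unloaded it would be 9.71 V; the load pulls it down.)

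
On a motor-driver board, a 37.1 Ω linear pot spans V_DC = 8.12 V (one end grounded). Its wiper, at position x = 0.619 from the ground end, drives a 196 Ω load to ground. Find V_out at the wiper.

The pot divides into 14.14 Ω above the wiper and 22.96 Ω below.
Lower segment in parallel with the load: 22.96 ‖ 196 = 20.56 Ω.
Loaded-divider output: V_out = 8.12 × 0.5925 = 4.811 V.

V_out ≈ 4.81 V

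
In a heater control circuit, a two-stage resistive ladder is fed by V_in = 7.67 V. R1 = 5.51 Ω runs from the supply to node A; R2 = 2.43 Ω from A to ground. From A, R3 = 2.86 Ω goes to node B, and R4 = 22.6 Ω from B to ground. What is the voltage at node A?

Looking into the second stage from A: R3 + R4 = 25.46 Ω appears in parallel with R2.
Effective lower resistance at A: R2 ‖ 25.46 = 2.218 Ω.
So V_A = 7.67 × 0.2870 = 2.202 V.

V_A ≈ 2.20 V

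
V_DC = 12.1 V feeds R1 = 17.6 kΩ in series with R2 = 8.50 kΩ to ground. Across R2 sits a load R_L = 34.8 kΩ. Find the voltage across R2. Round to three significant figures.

V_out ≈ 3.38 V

R2 ‖ R_L = (8.50 × 34.8)/(8.50 + 34.8) = 6.831 kΩ.
Now apply the divider: V_out = 12.1 × 0.2796 = 3.383 V.
(Unloaded it would be 3.94 V; the load pulls it down.)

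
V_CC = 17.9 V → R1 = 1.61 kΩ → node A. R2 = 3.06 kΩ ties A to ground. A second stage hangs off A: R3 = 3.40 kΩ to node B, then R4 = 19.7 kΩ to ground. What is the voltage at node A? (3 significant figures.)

V_A ≈ 11.2 V

Looking into the second stage from A: R3 + R4 = 23.10 kΩ appears in parallel with R2.
Effective lower resistance at A: R2 ‖ 23.10 = 2.702 kΩ.
First divider: V_A = V_CC · 2.702/(1.61 + 2.702) = 11.22 V.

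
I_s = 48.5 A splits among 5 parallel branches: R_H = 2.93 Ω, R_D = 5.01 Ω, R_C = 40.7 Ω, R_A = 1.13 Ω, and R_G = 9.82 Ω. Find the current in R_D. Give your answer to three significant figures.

Conductances: ΣG = 1/2.93 + 1/5.01 + 1/40.7 + 1/1.13 + 1/9.82 = 1.552 (1/Ω).
Current divider: I(R_D) = I_s · G_k/ΣG = 48.5 × (0.1996/1.552) = 48.5 × 0.1286 = 6.236 A.

I ≈ 6.24 A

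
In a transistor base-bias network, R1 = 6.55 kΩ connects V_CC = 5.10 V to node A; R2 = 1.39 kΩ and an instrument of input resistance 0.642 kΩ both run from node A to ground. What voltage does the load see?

First combine the lower leg with the load: R2 ‖ R_L = 0.4392 kΩ.
Now apply the divider: V_out = 5.10 × 0.06283 = 0.3205 V.
(Unloaded it would be 0.893 V; the load pulls it down.)

V_out ≈ 0.320 V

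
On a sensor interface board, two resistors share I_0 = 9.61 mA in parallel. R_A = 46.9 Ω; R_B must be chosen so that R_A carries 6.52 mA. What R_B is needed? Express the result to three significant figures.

Two-branch current divider: I_A = I_0 · R_B/(R_A + R_B).
6.52/9.61 = R_B/(R_A + R_B) → R_B = R_A · (0.6785)/(1 − 0.6785) = 46.9 × 2.110 = 98.96 Ω.

R_B ≈ 99.0 Ω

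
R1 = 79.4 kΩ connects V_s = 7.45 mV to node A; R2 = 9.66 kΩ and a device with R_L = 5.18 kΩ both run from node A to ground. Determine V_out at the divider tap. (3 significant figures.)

V_out ≈ 0.303 mV

The load sits in parallel with R2, giving an effective lower resistance R2' = R2·R_L/(R2+R_L) = 3.372 kΩ.
Voltage divider with the loaded lower leg: V_out = 7.45 × 3.372/(79.4 + 3.372) = 7.45 × 0.04074 = 0.3035 mV.
(Unloaded it would be 0.808 mV; the load pulls it down.)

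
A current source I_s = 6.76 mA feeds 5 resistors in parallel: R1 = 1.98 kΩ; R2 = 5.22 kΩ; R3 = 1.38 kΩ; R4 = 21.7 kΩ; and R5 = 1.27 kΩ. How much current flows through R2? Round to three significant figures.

Total conductance ΣG = 1/1.98 + 1/5.22 + 1/1.38 + 1/21.7 + 1/1.27 = 2.255 (units of 1/kΩ).
Current divider: I(R2) = I_s · G_k/ΣG = 6.76 × (0.1916/2.255) = 6.76 × 0.08496 = 0.5744 mA.

I ≈ 0.574 mA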